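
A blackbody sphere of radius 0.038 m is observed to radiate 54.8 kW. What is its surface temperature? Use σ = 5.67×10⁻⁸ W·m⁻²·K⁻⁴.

T ≈ 2700 K

A = 4πr² = 4π × (0.038)² = 0.0181 m².
From P = σAT⁴, T = (P / σA)^(1/4) = (54800 / (5.67×10⁻⁸ × 0.0181))^(1/4).
T = (5.33×10^13)^(1/4) = 2700 K.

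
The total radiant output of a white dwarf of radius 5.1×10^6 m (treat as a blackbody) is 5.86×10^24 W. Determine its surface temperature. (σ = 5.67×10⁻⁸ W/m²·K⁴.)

T ≈ 23700 K

A = 4πr² = 4π × (5.1×10^6)² = 3.27×10^14 m².
From P = σAT⁴, T = (P / σA)^(1/4) = (5.86×10^24 / (5.67×10⁻⁸ × 3.27×10^14))^(1/4).
T = (3.16×10^17)^(1/4) = 23700 K.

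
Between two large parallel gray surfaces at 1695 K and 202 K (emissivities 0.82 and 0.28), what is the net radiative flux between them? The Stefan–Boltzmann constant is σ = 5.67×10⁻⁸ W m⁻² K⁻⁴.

q ≈ 1.23×10^5 W/m²

For two large parallel gray plates, q = σ(T₁⁴ − T₂⁴) / (1/ε₁ + 1/ε₂ − 1).
1/ε₁ + 1/ε₂ − 1 = 1/0.82 + 1/0.28 − 1 = 3.791.
T₁⁴ − T₂⁴ = 8.25×10^12 − 1.66×10^9 = 8.25×10^12 K⁴.
q = 5.67×10⁻⁸ × 8.25×10^12 / 3.791 = 1.23×10^5 W/m².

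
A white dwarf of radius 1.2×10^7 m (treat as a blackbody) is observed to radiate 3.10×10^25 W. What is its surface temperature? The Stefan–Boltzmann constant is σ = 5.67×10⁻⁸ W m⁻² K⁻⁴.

T ≈ 23400 K

A = 4πr² = 4π × (1.2×10^7)² = 1.81×10^15 m².
From P = σAT⁴, T = (P / σA)^(1/4) = (3.10×10^25 / (5.67×10⁻⁸ × 1.81×10^15))^(1/4).
T = (3.02×10^17)^(1/4) = 23400 K.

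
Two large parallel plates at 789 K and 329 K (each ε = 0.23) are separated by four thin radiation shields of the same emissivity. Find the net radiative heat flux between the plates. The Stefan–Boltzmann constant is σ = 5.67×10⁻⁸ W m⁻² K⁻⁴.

Each of the 5 gaps contributes resistance (2/ε − 1) = 2/0.23 − 1 = 7.696; total = 38.48.
q = σ(T₁⁴ − T₂⁴) / 38.48 = 5.67×10⁻⁸ × 3.76×10^11 / 38.48 = 554 W/m².

q ≈ 554 W/m²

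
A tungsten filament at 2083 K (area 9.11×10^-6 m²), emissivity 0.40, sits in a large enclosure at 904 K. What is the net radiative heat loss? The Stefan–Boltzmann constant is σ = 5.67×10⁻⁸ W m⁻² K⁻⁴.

Q ≈ 3.75 W

Q = εσA(T⁴ − T_s⁴). T⁴ − T_s⁴ = (2083)⁴ − (904)⁴ = 1.88×10^13 − 6.68×10^11 = 1.82×10^13 K⁴.
Q = 0.40 × 5.67×10⁻⁸ × 9.11×10^-6 × 1.82×10^13 = 3.75 W.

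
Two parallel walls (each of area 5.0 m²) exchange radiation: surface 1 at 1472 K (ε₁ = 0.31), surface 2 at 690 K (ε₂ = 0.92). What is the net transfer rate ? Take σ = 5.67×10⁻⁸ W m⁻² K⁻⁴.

Q ≈ 3.82×10^5 W

For two large parallel gray plates, q = σ(T₁⁴ − T₂⁴) / (1/ε₁ + 1/ε₂ − 1).
1/ε₁ + 1/ε₂ − 1 = 1/0.31 + 1/0.92 − 1 = 3.313.
T₁⁴ − T₂⁴ = 4.69×10^12 − 2.27×10^11 = 4.47×10^12 K⁴.
q = 5.67×10⁻⁸ × 4.47×10^12 / 3.313 = 76500 W/m².
Q = q·A = 76500 × 5.0 = 3.82×10^5 W.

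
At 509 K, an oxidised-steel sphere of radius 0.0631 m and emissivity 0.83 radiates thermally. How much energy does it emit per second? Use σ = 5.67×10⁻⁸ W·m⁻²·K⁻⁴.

P ≈ 158 W

A = 4πr² = 4π × (0.0631)² = 0.0500 m².
Stefan–Boltzmann: P = εσAT⁴ = 0.83 × 5.67×10⁻⁸ × 0.0500 × (509)⁴ = 0.83 × 5.67×10⁻⁸ × 0.0500 × 6.71×10^10.
P = 158 W.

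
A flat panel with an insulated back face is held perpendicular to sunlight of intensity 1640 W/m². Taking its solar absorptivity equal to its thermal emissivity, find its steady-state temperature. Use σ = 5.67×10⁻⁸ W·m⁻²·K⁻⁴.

T ≈ 412 K

Absorbed flux αS = emitted flux εσT⁴ (one radiating face); with α = ε, T = (S/σ)^(1/4).
T = (1640 / 5.67×10⁻⁸)^(1/4) = (2.89×10^10)^(1/4).
T = 412 K.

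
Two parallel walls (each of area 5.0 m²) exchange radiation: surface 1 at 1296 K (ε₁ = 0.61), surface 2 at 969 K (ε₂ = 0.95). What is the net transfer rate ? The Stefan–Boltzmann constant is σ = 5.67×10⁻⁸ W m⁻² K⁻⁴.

For two large parallel gray plates, q = σ(T₁⁴ − T₂⁴) / (1/ε₁ + 1/ε₂ − 1).
1/ε₁ + 1/ε₂ − 1 = 1/0.61 + 1/0.95 − 1 = 1.692.
T₁⁴ − T₂⁴ = 2.82×10^12 − 8.82×10^11 = 1.94×10^12 K⁴.
q = 5.67×10⁻⁸ × 1.94×10^12 / 1.692 = 65000 W/m².
Q = q·A = 65000 × 5.0 = 3.25×10^5 W.

Q ≈ 3.25×10^5 W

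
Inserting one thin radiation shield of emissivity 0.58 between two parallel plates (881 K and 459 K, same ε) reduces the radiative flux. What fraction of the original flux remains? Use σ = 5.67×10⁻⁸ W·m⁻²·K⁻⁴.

ratio ≈ 0.500

With N identical shields there are N+1 = 2 gaps in series, each with the same radiative resistance, so the flux falls to 1/(N+1) of its unshielded value.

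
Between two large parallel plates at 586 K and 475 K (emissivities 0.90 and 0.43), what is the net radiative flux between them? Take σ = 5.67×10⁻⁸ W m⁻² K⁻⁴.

For two large parallel gray plates, q = σ(T₁⁴ − T₂⁴) / (1/ε₁ + 1/ε₂ − 1).
1/ε₁ + 1/ε₂ − 1 = 1/0.90 + 1/0.43 − 1 = 2.437.
T₁⁴ − T₂⁴ = 1.18×10^11 − 5.09×10^10 = 6.70×10^10 K⁴.
q = 5.67×10⁻⁸ × 6.70×10^10 / 2.437 = 1560 W/m².

q ≈ 1560 W/m²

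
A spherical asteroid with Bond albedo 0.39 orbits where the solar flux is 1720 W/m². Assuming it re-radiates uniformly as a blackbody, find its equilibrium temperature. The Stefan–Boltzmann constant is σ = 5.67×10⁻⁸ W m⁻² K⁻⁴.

Power absorbed = (1−a)S·πR²; power emitted = 4πR²σT⁴. Equating and cancelling πR²:
T = ((1−a)S / 4σ)^(1/4) = (1050 / (4 × 5.67×10⁻⁸))^(1/4) = (4.63×10^9)^(1/4).
T = 261 K.

T ≈ 261 K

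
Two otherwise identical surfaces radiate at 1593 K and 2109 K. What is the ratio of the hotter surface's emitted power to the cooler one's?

P ∝ T⁴, so the ratio is (2109/1593)⁴ = (1.324)⁴ = 3.07.

ratio ≈ 3.07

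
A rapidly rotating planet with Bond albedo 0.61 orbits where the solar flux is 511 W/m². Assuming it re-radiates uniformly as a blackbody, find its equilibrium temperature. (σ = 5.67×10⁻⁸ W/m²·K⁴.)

Power absorbed = (1−a)S·πR²; power emitted = 4πR²σT⁴. Equating and cancelling πR²:
T = ((1−a)S / 4σ)^(1/4) = (199 / (4 × 5.67×10⁻⁸))^(1/4) = (8.79×10^8)^(1/4).
T = 172 K.

T ≈ 172 K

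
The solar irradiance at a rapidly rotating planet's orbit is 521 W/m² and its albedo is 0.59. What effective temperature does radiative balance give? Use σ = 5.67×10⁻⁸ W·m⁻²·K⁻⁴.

Power absorbed = (1−a)S·πR²; power emitted = 4πR²σT⁴. Equating and cancelling πR²:
T = ((1−a)S / 4σ)^(1/4) = (214 / (4 × 5.67×10⁻⁸))^(1/4) = (9.42×10^8)^(1/4).
T = 175 K.

T ≈ 175 K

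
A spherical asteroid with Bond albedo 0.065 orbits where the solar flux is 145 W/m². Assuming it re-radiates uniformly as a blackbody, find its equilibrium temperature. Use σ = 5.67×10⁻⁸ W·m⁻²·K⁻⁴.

Power absorbed = (1−a)S·πR²; power emitted = 4πR²σT⁴. Equating and cancelling πR²:
T = ((1−a)S / 4σ)^(1/4) = (136 / (4 × 5.67×10⁻⁸))^(1/4) = (5.98×10^8)^(1/4).
T = 156 K.

T ≈ 156 K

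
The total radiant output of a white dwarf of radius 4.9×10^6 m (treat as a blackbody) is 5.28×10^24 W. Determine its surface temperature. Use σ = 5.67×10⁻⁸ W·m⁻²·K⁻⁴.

A = 4πr² = 4π × (4.9×10^6)² = 3.02×10^14 m².
From P = σAT⁴, T = (P / σA)^(1/4) = (5.28×10^24 / (5.67×10⁻⁸ × 3.02×10^14))^(1/4).
T = (3.09×10^17)^(1/4) = 23600 K.

T ≈ 23600 K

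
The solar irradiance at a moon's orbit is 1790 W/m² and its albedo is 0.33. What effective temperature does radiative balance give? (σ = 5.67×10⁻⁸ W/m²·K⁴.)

T ≈ 270 K

Power absorbed = (1−a)S·πR²; power emitted = 4πR²σT⁴. Equating and cancelling πR²:
T = ((1−a)S / 4σ)^(1/4) = (1200 / (4 × 5.67×10⁻⁸))^(1/4) = (5.29×10^9)^(1/4).
T = 270 K.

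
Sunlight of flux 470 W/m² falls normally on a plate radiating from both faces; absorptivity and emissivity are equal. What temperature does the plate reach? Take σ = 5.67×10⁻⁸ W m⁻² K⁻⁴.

Absorbed flux αS = emitted flux 2εσT⁴ per unit area; with α = ε this gives T = (S/2σ)^(1/4).
T = (470 / (2 × 5.67×10⁻⁸))^(1/4) = (4.14×10^9)^(1/4).
T = 254 K.

T ≈ 254 K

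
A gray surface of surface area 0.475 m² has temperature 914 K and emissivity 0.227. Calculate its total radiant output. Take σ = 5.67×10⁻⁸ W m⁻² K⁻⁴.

Stefan–Boltzmann: P = εσAT⁴ = 0.227 × 5.67×10⁻⁸ × 0.475 × (914)⁴ = 0.227 × 5.67×10⁻⁸ × 0.475 × 6.98×10^11.
P = 4270 W.

P ≈ 4270 W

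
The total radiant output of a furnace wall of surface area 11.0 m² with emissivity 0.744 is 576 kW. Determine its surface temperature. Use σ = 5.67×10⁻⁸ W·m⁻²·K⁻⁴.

T ≈ 1060 K

From P = εσAT⁴, T = (P / εσA)^(1/4) = (5.76×10^5 / (0.744 × 5.67×10⁻⁸ × 11.0))^(1/4).
T = (1.24×10^12)^(1/4) = 1060 K.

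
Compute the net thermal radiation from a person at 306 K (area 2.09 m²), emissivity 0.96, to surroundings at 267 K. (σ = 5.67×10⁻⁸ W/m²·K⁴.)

Q ≈ 419 W

Q = εσA(T⁴ − T_s⁴). T⁴ − T_s⁴ = (306)⁴ − (267)⁴ = 8.77×10^9 − 5.08×10^9 = 3.69×10^9 K⁴.
Q = 0.96 × 5.67×10⁻⁸ × 2.09 × 3.69×10^9 = 419 W.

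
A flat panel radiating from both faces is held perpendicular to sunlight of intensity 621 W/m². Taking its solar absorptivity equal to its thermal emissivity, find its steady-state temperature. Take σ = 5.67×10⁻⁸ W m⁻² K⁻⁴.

Absorbed flux αS = emitted flux 2εσT⁴ per unit area; with α = ε this gives T = (S/2σ)^(1/4).
T = (621 / (2 × 5.67×10⁻⁸))^(1/4) = (5.48×10^9)^(1/4).
T = 272 K.

T ≈ 272 K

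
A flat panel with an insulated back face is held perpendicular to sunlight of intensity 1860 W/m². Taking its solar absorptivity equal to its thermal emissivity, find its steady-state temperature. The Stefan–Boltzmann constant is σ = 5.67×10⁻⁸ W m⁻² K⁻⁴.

Absorbed flux αS = emitted flux εσT⁴ (one radiating face); with α = ε, T = (S/σ)^(1/4).
T = (1860 / 5.67×10⁻⁸)^(1/4) = (3.28×10^10)^(1/4).
T = 426 K.

T ≈ 426 K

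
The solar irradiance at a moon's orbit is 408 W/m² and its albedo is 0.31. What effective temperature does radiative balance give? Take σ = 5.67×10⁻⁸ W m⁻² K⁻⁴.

Power absorbed = (1−a)S·πR²; power emitted = 4πR²σT⁴. Equating and cancelling πR²:
T = ((1−a)S / 4σ)^(1/4) = (282 / (4 × 5.67×10⁻⁸))^(1/4) = (1.24×10^9)^(1/4).
T = 188 K.

T ≈ 188 K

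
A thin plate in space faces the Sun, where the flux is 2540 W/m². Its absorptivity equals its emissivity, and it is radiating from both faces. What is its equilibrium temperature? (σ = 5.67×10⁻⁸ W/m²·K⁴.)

T ≈ 387 K

Absorbed flux αS = emitted flux 2εσT⁴ per unit area; with α = ε this gives T = (S/2σ)^(1/4).
T = (2540 / (2 × 5.67×10⁻⁸))^(1/4) = (2.24×10^10)^(1/4).
T = 387 K.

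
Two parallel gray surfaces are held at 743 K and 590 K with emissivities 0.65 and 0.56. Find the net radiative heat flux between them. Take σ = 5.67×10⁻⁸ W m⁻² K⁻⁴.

For two large parallel gray plates, q = σ(T₁⁴ − T₂⁴) / (1/ε₁ + 1/ε₂ − 1).
1/ε₁ + 1/ε₂ − 1 = 1/0.65 + 1/0.56 − 1 = 2.324.
T₁⁴ − T₂⁴ = 3.05×10^11 − 1.21×10^11 = 1.84×10^11 K⁴.
q = 5.67×10⁻⁸ × 1.84×10^11 / 2.324 = 4480 W/m².

q ≈ 4480 W/m²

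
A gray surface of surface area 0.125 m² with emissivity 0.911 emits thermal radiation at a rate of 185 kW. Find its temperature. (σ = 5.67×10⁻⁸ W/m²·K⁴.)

From P = εσAT⁴, T = (P / εσA)^(1/4) = (1.85×10^5 / (0.911 × 5.67×10⁻⁸ × 0.125))^(1/4).
T = (2.87×10^13)^(1/4) = 2310 K.

T ≈ 2310 K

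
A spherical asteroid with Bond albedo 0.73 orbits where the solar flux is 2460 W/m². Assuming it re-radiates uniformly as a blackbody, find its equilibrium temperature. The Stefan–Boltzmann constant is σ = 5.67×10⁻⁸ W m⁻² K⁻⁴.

Power absorbed = (1−a)S·πR²; power emitted = 4πR²σT⁴. Equating and cancelling πR²:
T = ((1−a)S / 4σ)^(1/4) = (664 / (4 × 5.67×10⁻⁸))^(1/4) = (2.93×10^9)^(1/4).
T = 233 K.

T ≈ 233 K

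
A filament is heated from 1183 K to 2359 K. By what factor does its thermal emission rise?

P ∝ T⁴, so the ratio is (2359/1183)⁴ = (1.994)⁴ = 15.8.

ratio ≈ 15.8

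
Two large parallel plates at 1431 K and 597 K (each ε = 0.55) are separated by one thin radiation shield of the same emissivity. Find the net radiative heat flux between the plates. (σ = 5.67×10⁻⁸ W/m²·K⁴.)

Each of the 2 gaps contributes resistance (2/ε − 1) = 2/0.55 − 1 = 2.636; total = 5.273.
q = σ(T₁⁴ − T₂⁴) / 5.273 = 5.67×10⁻⁸ × 4.07×10^12 / 5.273 = 43700 W/m².

q ≈ 43700 W/m²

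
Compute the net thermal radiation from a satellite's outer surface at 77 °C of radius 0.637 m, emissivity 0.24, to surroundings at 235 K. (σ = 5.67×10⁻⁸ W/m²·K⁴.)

Q ≈ 830 W

A = 4πr² = 4π × (0.637)² = 5.10 m².
Convert: 77 °C = 350 K.
Q = εσA(T⁴ − T_s⁴). T⁴ − T_s⁴ = (350)⁴ − (235)⁴ = 1.50×10^10 − 3.05×10^9 = 1.20×10^10 K⁴.
Q = 0.24 × 5.67×10⁻⁸ × 5.10 × 1.20×10^10 = 830 W.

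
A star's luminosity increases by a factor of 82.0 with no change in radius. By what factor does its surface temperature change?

factor ≈ 3.01

P ∝ T⁴ ⇒ T ∝ P^(1/4), so T scales by (82.0)^(1/4) = 3.01.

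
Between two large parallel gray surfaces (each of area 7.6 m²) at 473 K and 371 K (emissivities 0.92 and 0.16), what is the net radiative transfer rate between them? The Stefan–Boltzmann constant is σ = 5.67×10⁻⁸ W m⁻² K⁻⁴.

Q ≈ 2120 W

For two large parallel gray plates, q = σ(T₁⁴ − T₂⁴) / (1/ε₁ + 1/ε₂ − 1).
1/ε₁ + 1/ε₂ − 1 = 1/0.92 + 1/0.16 − 1 = 6.337.
T₁⁴ − T₂⁴ = 5.01×10^10 − 1.89×10^10 = 3.11×10^10 K⁴.
q = 5.67×10⁻⁸ × 3.11×10^10 / 6.337 = 278 W/m².
Q = q·A = 278 × 7.6 = 2120 W.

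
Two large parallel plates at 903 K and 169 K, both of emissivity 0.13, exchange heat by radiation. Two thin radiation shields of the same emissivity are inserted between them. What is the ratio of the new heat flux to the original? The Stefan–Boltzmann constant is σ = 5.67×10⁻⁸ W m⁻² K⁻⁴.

With N identical shields there are N+1 = 3 gaps in series, each with the same radiative resistance, so the flux falls to 1/(N+1) of its unshielded value.

ratio ≈ 0.333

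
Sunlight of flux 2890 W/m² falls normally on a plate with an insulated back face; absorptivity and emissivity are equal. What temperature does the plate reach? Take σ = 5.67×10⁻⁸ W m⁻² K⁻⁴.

T ≈ 475 K

Absorbed flux αS = emitted flux εσT⁴ (one radiating face); with α = ε, T = (S/σ)^(1/4).
T = (2890 / 5.67×10⁻⁸)^(1/4) = (5.10×10^10)^(1/4).
T = 475 K.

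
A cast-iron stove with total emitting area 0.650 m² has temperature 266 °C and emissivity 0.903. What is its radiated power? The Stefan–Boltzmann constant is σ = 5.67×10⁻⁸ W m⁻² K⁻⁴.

P ≈ 2810 W

266 °C = 539 K.
Stefan–Boltzmann: P = εσAT⁴ = 0.903 × 5.67×10⁻⁸ × 0.650 × (539)⁴ = 0.903 × 5.67×10⁻⁸ × 0.650 × 8.44×10^10.
P = 2810 W.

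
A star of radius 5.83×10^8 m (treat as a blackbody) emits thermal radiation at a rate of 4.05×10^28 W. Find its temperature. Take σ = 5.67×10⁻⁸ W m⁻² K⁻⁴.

T ≈ 20200 K

A = 4πr² = 4π × (5.83×10^8)² = 4.27×10^18 m².
From P = σAT⁴, T = (P / σA)^(1/4) = (4.05×10^28 / (5.67×10⁻⁸ × 4.27×10^18))^(1/4).
T = (1.67×10^17)^(1/4) = 20200 K.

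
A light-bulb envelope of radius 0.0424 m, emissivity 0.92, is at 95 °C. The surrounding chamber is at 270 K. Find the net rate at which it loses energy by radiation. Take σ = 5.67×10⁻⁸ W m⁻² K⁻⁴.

A = 4πr² = 4π × (0.0424)² = 0.0226 m².
Convert: 95 °C = 368 K.
Q = εσA(T⁴ − T_s⁴). T⁴ − T_s⁴ = (368)⁴ − (270)⁴ = 1.83×10^10 − 5.31×10^9 = 1.30×10^10 K⁴.
Q = 0.92 × 5.67×10⁻⁸ × 0.0226 × 1.30×10^10 = 15.3 W.

Q ≈ 15.3 W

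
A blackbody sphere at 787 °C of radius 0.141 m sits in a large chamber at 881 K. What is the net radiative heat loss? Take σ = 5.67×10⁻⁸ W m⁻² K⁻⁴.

Q ≈ 9350 W

A = 4πr² = 4π × (0.141)² = 0.250 m².
Convert: 787 °C = 1060 K.
Q = σA(T⁴ − T_s⁴). T⁴ − T_s⁴ = (1060)⁴ − (881)⁴ = 1.26×10^12 − 6.02×10^11 = 6.60×10^11 K⁴.
Q = 5.67×10⁻⁸ × 0.250 × 6.60×10^11 = 9350 W.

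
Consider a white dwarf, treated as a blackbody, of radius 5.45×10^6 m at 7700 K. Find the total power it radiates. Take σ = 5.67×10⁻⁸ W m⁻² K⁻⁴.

P ≈ 7.44×10^22 W

A = 4πr² = 4π × (5.45×10^6)² = 3.73×10^14 m².
P = σAT⁴ = 5.67×10⁻⁸ × 3.73×10^14 × (7700)⁴ = 5.67×10⁻⁸ × 3.73×10^14 × 3.52×10^15.
P = 7.44×10^22 W.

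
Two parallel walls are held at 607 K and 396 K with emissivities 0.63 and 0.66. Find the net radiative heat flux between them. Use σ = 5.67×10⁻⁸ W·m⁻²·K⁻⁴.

q ≈ 3000 W/m²

For two large parallel gray plates, q = σ(T₁⁴ − T₂⁴) / (1/ε₁ + 1/ε₂ − 1).
1/ε₁ + 1/ε₂ − 1 = 1/0.63 + 1/0.66 − 1 = 2.102.
T₁⁴ − T₂⁴ = 1.36×10^11 − 2.46×10^10 = 1.11×10^11 K⁴.
q = 5.67×10⁻⁸ × 1.11×10^11 / 2.102 = 3000 W/m².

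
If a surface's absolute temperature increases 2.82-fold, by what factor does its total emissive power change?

P ∝ T⁴, so the power scales as (2.82)⁴ = 63.2.

factor ≈ 63.2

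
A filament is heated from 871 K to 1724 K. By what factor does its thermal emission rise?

ratio ≈ 15.3

P ∝ T⁴, so the ratio is (1724/871)⁴ = (1.979)⁴ = 15.3.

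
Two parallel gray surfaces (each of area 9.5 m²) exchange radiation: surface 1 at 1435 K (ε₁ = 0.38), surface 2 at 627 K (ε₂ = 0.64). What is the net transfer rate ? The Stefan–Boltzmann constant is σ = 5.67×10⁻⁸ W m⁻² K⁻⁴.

For two large parallel gray plates, q = σ(T₁⁴ − T₂⁴) / (1/ε₁ + 1/ε₂ − 1).
1/ε₁ + 1/ε₂ − 1 = 1/0.38 + 1/0.64 − 1 = 3.194.
T₁⁴ − T₂⁴ = 4.24×10^12 − 1.55×10^11 = 4.09×10^12 K⁴.
q = 5.67×10⁻⁸ × 4.09×10^12 / 3.194 = 72500 W/m².
Q = q·A = 72500 × 9.5 = 6.89×10^5 W.

Q ≈ 6.89×10^5 W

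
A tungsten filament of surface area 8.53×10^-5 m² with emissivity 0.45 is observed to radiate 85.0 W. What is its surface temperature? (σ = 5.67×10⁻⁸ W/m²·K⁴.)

From P = εσAT⁴, T = (P / εσA)^(1/4) = (85.0 / (0.45 × 5.67×10⁻⁸ × 8.53×10^-5))^(1/4).
T = (3.91×10^13)^(1/4) = 2500 K.

T ≈ 2500 K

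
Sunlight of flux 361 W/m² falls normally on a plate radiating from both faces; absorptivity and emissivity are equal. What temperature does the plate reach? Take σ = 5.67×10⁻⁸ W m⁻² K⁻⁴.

Absorbed flux αS = emitted flux 2εσT⁴ per unit area; with α = ε this gives T = (S/2σ)^(1/4).
T = (361 / (2 × 5.67×10⁻⁸))^(1/4) = (3.18×10^9)^(1/4).
T = 238 K.

T ≈ 238 K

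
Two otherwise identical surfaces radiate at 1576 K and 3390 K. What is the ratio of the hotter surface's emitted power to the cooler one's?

ratio ≈ 21.4

P ∝ T⁴, so the ratio is (3390/1576)⁴ = (2.151)⁴ = 21.4.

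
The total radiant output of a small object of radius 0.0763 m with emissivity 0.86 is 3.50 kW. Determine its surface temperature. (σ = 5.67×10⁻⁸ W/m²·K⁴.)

A = 4πr² = 4π × (0.0763)² = 0.0732 m².
From P = εσAT⁴, T = (P / εσA)^(1/4) = (3500 / (0.86 × 5.67×10⁻⁸ × 0.0732))^(1/4).
T = (9.81×10^11)^(1/4) = 995 K.

T ≈ 995 K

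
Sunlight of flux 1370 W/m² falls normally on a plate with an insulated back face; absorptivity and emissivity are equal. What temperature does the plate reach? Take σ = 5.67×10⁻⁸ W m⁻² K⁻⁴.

Absorbed flux αS = emitted flux εσT⁴ (one radiating face); with α = ε, T = (S/σ)^(1/4).
T = (1370 / 5.67×10⁻⁸)^(1/4) = (2.42×10^10)^(1/4).
T = 394 K.

T ≈ 394 K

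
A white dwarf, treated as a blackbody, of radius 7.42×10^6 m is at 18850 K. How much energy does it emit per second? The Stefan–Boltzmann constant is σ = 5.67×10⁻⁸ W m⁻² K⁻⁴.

A = 4πr² = 4π × (7.42×10^6)² = 6.92×10^14 m².
P = σAT⁴ = 5.67×10⁻⁸ × 6.92×10^14 × (18850)⁴ = 5.67×10⁻⁸ × 6.92×10^14 × 1.26×10^17.
P = 4.95×10^24 W.

P ≈ 4.95×10^24 W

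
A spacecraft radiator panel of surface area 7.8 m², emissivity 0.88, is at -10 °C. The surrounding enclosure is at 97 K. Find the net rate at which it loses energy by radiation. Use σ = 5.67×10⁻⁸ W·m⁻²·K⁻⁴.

Convert: -10 °C = 263 K.
Q = εσA(T⁴ − T_s⁴). T⁴ − T_s⁴ = (263)⁴ − (97)⁴ = 4.78×10^9 − 8.85×10^7 = 4.70×10^9 K⁴.
Q = 0.88 × 5.67×10⁻⁸ × 7.80 × 4.70×10^9 = 1830 W.

Q ≈ 1830 W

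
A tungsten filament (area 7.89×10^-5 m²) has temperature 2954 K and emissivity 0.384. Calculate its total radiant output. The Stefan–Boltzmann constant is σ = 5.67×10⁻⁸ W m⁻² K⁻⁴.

P ≈ 131 W

Stefan–Boltzmann: P = εσAT⁴ = 0.384 × 5.67×10⁻⁸ × 7.89×10^-5 × (2954)⁴ = 0.384 × 5.67×10⁻⁸ × 7.89×10^-5 × 7.61×10^13.
P = 131 W.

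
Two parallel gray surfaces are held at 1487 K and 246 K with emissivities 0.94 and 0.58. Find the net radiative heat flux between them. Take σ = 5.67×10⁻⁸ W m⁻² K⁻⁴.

For two large parallel gray plates, q = σ(T₁⁴ − T₂⁴) / (1/ε₁ + 1/ε₂ − 1).
1/ε₁ + 1/ε₂ − 1 = 1/0.94 + 1/0.58 − 1 = 1.788.
T₁⁴ − T₂⁴ = 4.89×10^12 − 3.66×10^9 = 4.89×10^12 K⁴.
q = 5.67×10⁻⁸ × 4.89×10^12 / 1.788 = 1.55×10^5 W/m².

q ≈ 1.55×10^5 W/m²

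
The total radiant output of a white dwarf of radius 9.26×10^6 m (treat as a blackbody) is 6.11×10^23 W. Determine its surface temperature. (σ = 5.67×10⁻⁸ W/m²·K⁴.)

T ≈ 10000 K

A = 4πr² = 4π × (9.26×10^6)² = 1.08×10^15 m².
From P = σAT⁴, T = (P / σA)^(1/4) = (6.11×10^23 / (5.67×10⁻⁸ × 1.08×10^15))^(1/4).
T = (1.00×10^16)^(1/4) = 10000 K.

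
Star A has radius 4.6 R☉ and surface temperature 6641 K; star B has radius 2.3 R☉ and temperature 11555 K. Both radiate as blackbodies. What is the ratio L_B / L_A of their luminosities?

L_B/L_A ≈ 2.29

L = 4πR²σT⁴ ∝ R²T⁴, so L_B/L_A = (2.3/4.6)² × (11555/6641)⁴ = 0.250 × 9.17 = 2.29.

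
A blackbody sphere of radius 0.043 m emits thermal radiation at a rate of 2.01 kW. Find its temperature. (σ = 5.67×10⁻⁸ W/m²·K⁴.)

A = 4πr² = 4π × (0.043)² = 0.0232 m².
From P = σAT⁴, T = (P / σA)^(1/4) = (2010 / (5.67×10⁻⁸ × 0.0232))^(1/4).
T = (1.53×10^12)^(1/4) = 1110 K.

T ≈ 1110 K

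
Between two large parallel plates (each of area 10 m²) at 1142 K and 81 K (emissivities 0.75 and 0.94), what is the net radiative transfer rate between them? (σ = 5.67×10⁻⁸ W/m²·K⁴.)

For two large parallel gray plates, q = σ(T₁⁴ − T₂⁴) / (1/ε₁ + 1/ε₂ − 1).
1/ε₁ + 1/ε₂ − 1 = 1/0.75 + 1/0.94 − 1 = 1.397.
T₁⁴ − T₂⁴ = 1.70×10^12 − 4.30×10^7 = 1.70×10^12 K⁴.
q = 5.67×10⁻⁸ × 1.70×10^12 / 1.397 = 69000 W/m².
Q = q·A = 69000 × 10 = 6.90×10^5 W.

Q ≈ 6.90×10^5 W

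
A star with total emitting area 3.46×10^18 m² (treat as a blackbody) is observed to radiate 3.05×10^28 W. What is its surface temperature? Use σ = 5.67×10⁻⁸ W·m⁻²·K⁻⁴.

T ≈ 19900 K

From P = σAT⁴, T = (P / σA)^(1/4) = (3.05×10^28 / (5.67×10⁻⁸ × 3.46×10^18))^(1/4).
T = (1.55×10^17)^(1/4) = 19900 K.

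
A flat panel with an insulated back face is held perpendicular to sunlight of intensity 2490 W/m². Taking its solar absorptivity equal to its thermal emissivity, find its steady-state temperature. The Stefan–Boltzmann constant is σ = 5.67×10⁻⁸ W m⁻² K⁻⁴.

Absorbed flux αS = emitted flux εσT⁴ (one radiating face); with α = ε, T = (S/σ)^(1/4).
T = (2490 / 5.67×10⁻⁸)^(1/4) = (4.39×10^10)^(1/4).
T = 458 K.

T ≈ 458 K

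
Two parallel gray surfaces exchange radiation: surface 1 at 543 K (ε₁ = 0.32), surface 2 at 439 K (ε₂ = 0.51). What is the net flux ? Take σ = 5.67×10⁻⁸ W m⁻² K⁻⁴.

q ≈ 691 W/m²

For two large parallel gray plates, q = σ(T₁⁴ − T₂⁴) / (1/ε₁ + 1/ε₂ − 1).
1/ε₁ + 1/ε₂ − 1 = 1/0.32 + 1/0.51 − 1 = 4.086.
T₁⁴ − T₂⁴ = 8.69×10^10 − 3.71×10^10 = 4.98×10^10 K⁴.
q = 5.67×10⁻⁸ × 4.98×10^10 / 4.086 = 691 W/m².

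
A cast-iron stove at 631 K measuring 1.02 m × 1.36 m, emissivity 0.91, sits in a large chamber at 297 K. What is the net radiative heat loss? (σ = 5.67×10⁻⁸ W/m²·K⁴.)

A = 1.02 × 1.36 = 1.39 m².
Q = εσA(T⁴ − T_s⁴). T⁴ − T_s⁴ = (631)⁴ − (297)⁴ = 1.59×10^11 − 7.78×10^9 = 1.51×10^11 K⁴.
Q = 0.91 × 5.67×10⁻⁸ × 1.39 × 1.51×10^11 = 10800 W.

Q ≈ 10800 W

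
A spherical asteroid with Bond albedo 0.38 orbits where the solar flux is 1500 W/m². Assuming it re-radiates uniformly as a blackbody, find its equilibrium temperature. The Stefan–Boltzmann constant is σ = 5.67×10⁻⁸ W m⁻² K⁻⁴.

Power absorbed = (1−a)S·πR²; power emitted = 4πR²σT⁴. Equating and cancelling πR²:
T = ((1−a)S / 4σ)^(1/4) = (930 / (4 × 5.67×10⁻⁸))^(1/4) = (4.10×10^9)^(1/4).
T = 253 K.

T ≈ 253 K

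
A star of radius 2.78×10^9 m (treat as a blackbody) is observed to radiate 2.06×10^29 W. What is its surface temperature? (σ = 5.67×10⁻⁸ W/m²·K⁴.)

A = 4πr² = 4π × (2.78×10^9)² = 9.71×10^19 m².
From P = σAT⁴, T = (P / σA)^(1/4) = (2.06×10^29 / (5.67×10⁻⁸ × 9.71×10^19))^(1/4).
T = (3.74×10^16)^(1/4) = 13900 K.

T ≈ 13900 K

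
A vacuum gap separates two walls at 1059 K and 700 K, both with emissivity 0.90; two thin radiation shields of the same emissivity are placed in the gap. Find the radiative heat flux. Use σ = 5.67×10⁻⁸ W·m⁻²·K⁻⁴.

q ≈ 15700 W/m²

Each of the 3 gaps contributes resistance (2/ε − 1) = 2/0.90 − 1 = 1.222; total = 3.667.
q = σ(T₁⁴ − T₂⁴) / 3.667 = 5.67×10⁻⁸ × 1.02×10^12 / 3.667 = 15700 W/m².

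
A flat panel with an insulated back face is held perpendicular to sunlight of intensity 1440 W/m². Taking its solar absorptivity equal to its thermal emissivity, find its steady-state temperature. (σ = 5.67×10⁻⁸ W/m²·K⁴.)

Absorbed flux αS = emitted flux εσT⁴ (one radiating face); with α = ε, T = (S/σ)^(1/4).
T = (1440 / 5.67×10⁻⁸)^(1/4) = (2.54×10^10)^(1/4).
T = 399 K.

T ≈ 399 K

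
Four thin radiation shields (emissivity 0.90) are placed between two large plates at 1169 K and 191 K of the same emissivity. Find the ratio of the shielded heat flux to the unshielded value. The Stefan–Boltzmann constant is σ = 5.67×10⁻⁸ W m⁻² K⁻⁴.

ratio ≈ 0.200

With N identical shields there are N+1 = 5 gaps in series, each with the same radiative resistance, so the flux falls to 1/(N+1) of its unshielded value.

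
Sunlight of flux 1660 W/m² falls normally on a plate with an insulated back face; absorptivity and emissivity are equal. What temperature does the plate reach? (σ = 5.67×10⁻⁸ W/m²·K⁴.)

Absorbed flux αS = emitted flux εσT⁴ (one radiating face); with α = ε, T = (S/σ)^(1/4).
T = (1660 / 5.67×10⁻⁸)^(1/4) = (2.93×10^10)^(1/4).
T = 414 K.

T ≈ 414 K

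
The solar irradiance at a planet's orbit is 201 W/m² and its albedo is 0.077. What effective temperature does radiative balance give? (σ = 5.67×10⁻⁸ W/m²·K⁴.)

T ≈ 169 K

Power absorbed = (1−a)S·πR²; power emitted = 4πR²σT⁴. Equating and cancelling πR²:
T = ((1−a)S / 4σ)^(1/4) = (186 / (4 × 5.67×10⁻⁸))^(1/4) = (8.18×10^8)^(1/4).
T = 169 K.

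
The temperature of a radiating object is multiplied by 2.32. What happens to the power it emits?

factor ≈ 29.0

P ∝ T⁴, so the power scales as (2.32)⁴ = 29.0.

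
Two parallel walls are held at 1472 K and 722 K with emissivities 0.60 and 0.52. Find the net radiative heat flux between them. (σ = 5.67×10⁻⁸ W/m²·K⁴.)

q ≈ 96800 W/m²

For two large parallel gray plates, q = σ(T₁⁴ − T₂⁴) / (1/ε₁ + 1/ε₂ − 1).
1/ε₁ + 1/ε₂ − 1 = 1/0.60 + 1/0.52 − 1 = 2.590.
T₁⁴ − T₂⁴ = 4.69×10^12 − 2.72×10^11 = 4.42×10^12 K⁴.
q = 5.67×10⁻⁸ × 4.42×10^12 / 2.590 = 96800 W/m².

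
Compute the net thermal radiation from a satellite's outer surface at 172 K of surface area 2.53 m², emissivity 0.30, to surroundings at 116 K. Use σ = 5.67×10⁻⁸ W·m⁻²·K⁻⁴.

Q = εσA(T⁴ − T_s⁴). T⁴ − T_s⁴ = (172)⁴ − (116)⁴ = 8.75×10^8 − 1.81×10^8 = 6.94×10^8 K⁴.
Q = 0.30 × 5.67×10⁻⁸ × 2.53 × 6.94×10^8 = 29.9 W.

Q ≈ 29.9 W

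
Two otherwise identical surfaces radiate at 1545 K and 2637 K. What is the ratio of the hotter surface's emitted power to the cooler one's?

ratio ≈ 8.49

P ∝ T⁴, so the ratio is (2637/1545)⁴ = (1.707)⁴ = 8.49.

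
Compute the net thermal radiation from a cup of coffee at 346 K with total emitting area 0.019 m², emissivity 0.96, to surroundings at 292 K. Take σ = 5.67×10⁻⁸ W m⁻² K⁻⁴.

Q = εσA(T⁴ − T_s⁴). T⁴ − T_s⁴ = (346)⁴ − (292)⁴ = 1.43×10^10 − 7.27×10^9 = 7.06×10^9 K⁴.
Q = 0.96 × 5.67×10⁻⁸ × 0.0190 × 7.06×10^9 = 7.30 W.

Q ≈ 7.30 W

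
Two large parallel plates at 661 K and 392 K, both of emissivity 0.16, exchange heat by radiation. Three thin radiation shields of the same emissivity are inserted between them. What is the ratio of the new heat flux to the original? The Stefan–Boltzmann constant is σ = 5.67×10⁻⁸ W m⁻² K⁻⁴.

ratio ≈ 0.250

With N identical shields there are N+1 = 4 gaps in series, each with the same radiative resistance, so the flux falls to 1/(N+1) of its unshielded value.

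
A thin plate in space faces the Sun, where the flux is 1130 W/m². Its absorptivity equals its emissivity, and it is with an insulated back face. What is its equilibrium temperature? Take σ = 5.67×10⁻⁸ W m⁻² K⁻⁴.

T ≈ 376 K

Absorbed flux αS = emitted flux εσT⁴ (one radiating face); with α = ε, T = (S/σ)^(1/4).
T = (1130 / 5.67×10⁻⁸)^(1/4) = (1.99×10^10)^(1/4).
T = 376 K.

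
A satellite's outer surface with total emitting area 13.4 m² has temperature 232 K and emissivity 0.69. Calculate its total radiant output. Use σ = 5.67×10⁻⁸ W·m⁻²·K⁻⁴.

P = εσAT⁴ = 0.69 × 5.67×10⁻⁸ × 13.4 × (232)⁴ = 0.69 × 5.67×10⁻⁸ × 13.4 × 2.90×10^9.
P = 1520 W.

P ≈ 1520 W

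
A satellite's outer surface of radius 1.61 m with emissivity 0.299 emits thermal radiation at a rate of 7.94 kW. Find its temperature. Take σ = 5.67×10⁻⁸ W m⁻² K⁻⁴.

T ≈ 346 K

A = 4πr² = 4π × (1.61)² = 32.6 m².
From P = εσAT⁴, T = (P / εσA)^(1/4) = (7940 / (0.299 × 5.67×10⁻⁸ × 32.6))^(1/4).
T = (1.44×10^10)^(1/4) = 346 K.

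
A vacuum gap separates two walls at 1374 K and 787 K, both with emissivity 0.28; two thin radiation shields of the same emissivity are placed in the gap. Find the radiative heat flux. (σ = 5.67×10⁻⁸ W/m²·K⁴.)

q ≈ 9790 W/m²

Each of the 3 gaps contributes resistance (2/ε − 1) = 2/0.28 − 1 = 6.143; total = 18.43.
q = σ(T₁⁴ − T₂⁴) / 18.43 = 5.67×10⁻⁸ × 3.18×10^12 / 18.43 = 9790 W/m².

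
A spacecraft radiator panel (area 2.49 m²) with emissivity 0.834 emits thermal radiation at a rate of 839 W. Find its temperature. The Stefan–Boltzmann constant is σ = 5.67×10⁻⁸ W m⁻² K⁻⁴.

From P = εσAT⁴, T = (P / εσA)^(1/4) = (839 / (0.834 × 5.67×10⁻⁸ × 2.49))^(1/4).
T = (7.13×10^9)^(1/4) = 291 K.

T ≈ 291 K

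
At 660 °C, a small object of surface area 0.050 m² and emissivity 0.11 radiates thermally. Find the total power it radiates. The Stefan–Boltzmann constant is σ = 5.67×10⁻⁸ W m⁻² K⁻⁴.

660 °C = 933 K.
Stefan–Boltzmann: P = εσAT⁴ = 0.11 × 5.67×10⁻⁸ × 0.0500 × (933)⁴ = 0.11 × 5.67×10⁻⁸ × 0.0500 × 7.58×10^11.
P = 236 W.

P ≈ 236 W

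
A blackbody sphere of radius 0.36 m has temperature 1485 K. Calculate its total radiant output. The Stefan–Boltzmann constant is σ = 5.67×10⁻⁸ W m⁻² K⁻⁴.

A = 4πr² = 4π × (0.36)² = 1.63 m².
P = σAT⁴ = 5.67×10⁻⁸ × 1.63 × (1485)⁴ = 5.67×10⁻⁸ × 1.63 × 4.86×10^12.
P = 4.49×10^5 W.

P ≈ 4.49×10^5 W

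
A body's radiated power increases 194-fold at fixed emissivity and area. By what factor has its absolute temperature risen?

P ∝ T⁴ ⇒ T ∝ P^(1/4), so T scales by (194)^(1/4) = 3.73.

factor ≈ 3.73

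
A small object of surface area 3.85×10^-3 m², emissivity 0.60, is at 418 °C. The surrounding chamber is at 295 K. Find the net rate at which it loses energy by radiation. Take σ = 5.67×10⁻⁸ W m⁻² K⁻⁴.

Convert: 418 °C = 691 K.
Q = εσA(T⁴ − T_s⁴). T⁴ − T_s⁴ = (691)⁴ − (295)⁴ = 2.28×10^11 − 7.57×10^9 = 2.20×10^11 K⁴.
Q = 0.60 × 5.67×10⁻⁸ × 3.85×10^-3 × 2.20×10^11 = 28.9 W.

Q ≈ 28.9 W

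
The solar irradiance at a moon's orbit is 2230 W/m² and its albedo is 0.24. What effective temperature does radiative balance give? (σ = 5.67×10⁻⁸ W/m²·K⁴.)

T ≈ 294 K

Power absorbed = (1−a)S·πR²; power emitted = 4πR²σT⁴. Equating and cancelling πR²:
T = ((1−a)S / 4σ)^(1/4) = (1690 / (4 × 5.67×10⁻⁸))^(1/4) = (7.47×10^9)^(1/4).
T = 294 K.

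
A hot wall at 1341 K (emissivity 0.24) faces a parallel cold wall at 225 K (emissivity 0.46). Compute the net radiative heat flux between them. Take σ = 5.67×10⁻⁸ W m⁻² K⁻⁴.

For two large parallel gray plates, q = σ(T₁⁴ − T₂⁴) / (1/ε₁ + 1/ε₂ − 1).
1/ε₁ + 1/ε₂ − 1 = 1/0.24 + 1/0.46 − 1 = 5.341.
T₁⁴ − T₂⁴ = 3.23×10^12 − 2.56×10^9 = 3.23×10^12 K⁴.
q = 5.67×10⁻⁸ × 3.23×10^12 / 5.341 = 34300 W/m².

q ≈ 34300 W/m²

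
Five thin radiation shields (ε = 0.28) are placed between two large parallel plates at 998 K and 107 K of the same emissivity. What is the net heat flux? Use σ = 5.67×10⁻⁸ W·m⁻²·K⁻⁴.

Each of the 6 gaps contributes resistance (2/ε − 1) = 2/0.28 − 1 = 6.143; total = 36.86.
q = σ(T₁⁴ − T₂⁴) / 36.86 = 5.67×10⁻⁸ × 9.92×10^11 / 36.86 = 1530 W/m².

q ≈ 1530 W/m²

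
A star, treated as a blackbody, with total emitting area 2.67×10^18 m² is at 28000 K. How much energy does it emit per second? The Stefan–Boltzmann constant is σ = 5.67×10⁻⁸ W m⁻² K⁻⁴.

P ≈ 9.31×10^28 W

P = σAT⁴ = 5.67×10⁻⁸ × 2.67×10^18 × (28000)⁴ = 5.67×10⁻⁸ × 2.67×10^18 × 6.15×10^17.
P = 9.31×10^28 W.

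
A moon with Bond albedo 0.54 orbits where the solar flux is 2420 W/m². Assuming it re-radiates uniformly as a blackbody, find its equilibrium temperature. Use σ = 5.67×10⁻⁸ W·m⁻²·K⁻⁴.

Power absorbed = (1−a)S·πR²; power emitted = 4πR²σT⁴. Equating and cancelling πR²:
T = ((1−a)S / 4σ)^(1/4) = (1110 / (4 × 5.67×10⁻⁸))^(1/4) = (4.91×10^9)^(1/4).
T = 265 K.

T ≈ 265 K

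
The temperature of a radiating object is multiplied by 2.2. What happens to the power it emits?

P ∝ T⁴, so the power scales as (2.2)⁴ = 23.4.

factor ≈ 23.4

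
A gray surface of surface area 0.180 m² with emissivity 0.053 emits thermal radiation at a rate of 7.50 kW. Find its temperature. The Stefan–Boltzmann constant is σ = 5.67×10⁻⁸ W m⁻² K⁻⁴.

From P = εσAT⁴, T = (P / εσA)^(1/4) = (7500 / (0.053 × 5.67×10⁻⁸ × 0.180))^(1/4).
T = (1.39×10^13)^(1/4) = 1930 K.

T ≈ 1930 K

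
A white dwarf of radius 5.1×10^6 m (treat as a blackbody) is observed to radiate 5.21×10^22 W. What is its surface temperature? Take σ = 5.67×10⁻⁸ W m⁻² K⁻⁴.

T ≈ 7280 K

A = 4πr² = 4π × (5.1×10^6)² = 3.27×10^14 m².
From P = σAT⁴, T = (P / σA)^(1/4) = (5.21×10^22 / (5.67×10⁻⁸ × 3.27×10^14))^(1/4).
T = (2.81×10^15)^(1/4) = 7280 K.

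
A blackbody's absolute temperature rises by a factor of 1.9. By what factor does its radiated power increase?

P ∝ T⁴, so the power scales as (1.9)⁴ = 13.0.

factor ≈ 13.0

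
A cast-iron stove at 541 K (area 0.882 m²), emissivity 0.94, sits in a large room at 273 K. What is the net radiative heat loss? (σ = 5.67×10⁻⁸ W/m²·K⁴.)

Q ≈ 3770 W

Q = εσA(T⁴ − T_s⁴). T⁴ − T_s⁴ = (541)⁴ − (273)⁴ = 8.57×10^10 − 5.55×10^9 = 8.01×10^10 K⁴.
Q = 0.94 × 5.67×10⁻⁸ × 0.882 × 8.01×10^10 = 3770 W.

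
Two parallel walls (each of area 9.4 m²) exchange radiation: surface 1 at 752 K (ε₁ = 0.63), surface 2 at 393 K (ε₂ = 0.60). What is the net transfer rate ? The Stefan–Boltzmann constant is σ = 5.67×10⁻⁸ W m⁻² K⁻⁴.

Q ≈ 70000 W

For two large parallel gray plates, q = σ(T₁⁴ − T₂⁴) / (1/ε₁ + 1/ε₂ − 1).
1/ε₁ + 1/ε₂ − 1 = 1/0.63 + 1/0.60 − 1 = 2.254.
T₁⁴ − T₂⁴ = 3.20×10^11 − 2.39×10^10 = 2.96×10^11 K⁴.
q = 5.67×10⁻⁸ × 2.96×10^11 / 2.254 = 7440 W/m².
Q = q·A = 7440 × 9.4 = 70000 W.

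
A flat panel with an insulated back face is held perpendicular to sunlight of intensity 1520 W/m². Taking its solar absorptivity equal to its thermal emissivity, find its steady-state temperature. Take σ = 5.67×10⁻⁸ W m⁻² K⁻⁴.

Absorbed flux αS = emitted flux εσT⁴ (one radiating face); with α = ε, T = (S/σ)^(1/4).
T = (1520 / 5.67×10⁻⁸)^(1/4) = (2.68×10^10)^(1/4).
T = 405 K.

T ≈ 405 K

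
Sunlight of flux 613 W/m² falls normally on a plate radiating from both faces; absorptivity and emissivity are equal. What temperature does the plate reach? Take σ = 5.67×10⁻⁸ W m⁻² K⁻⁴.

T ≈ 271 K

Absorbed flux αS = emitted flux 2εσT⁴ per unit area; with α = ε this gives T = (S/2σ)^(1/4).
T = (613 / (2 × 5.67×10⁻⁸))^(1/4) = (5.41×10^9)^(1/4).
T = 271 K.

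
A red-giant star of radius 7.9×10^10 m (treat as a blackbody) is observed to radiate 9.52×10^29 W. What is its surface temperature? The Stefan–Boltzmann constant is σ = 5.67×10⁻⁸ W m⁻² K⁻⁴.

T ≈ 3830 K

A = 4πr² = 4π × (7.9×10^10)² = 7.84×10^22 m².
From P = σAT⁴, T = (P / σA)^(1/4) = (9.52×10^29 / (5.67×10⁻⁸ × 7.84×10^22))^(1/4).
T = (2.14×10^14)^(1/4) = 3830 K.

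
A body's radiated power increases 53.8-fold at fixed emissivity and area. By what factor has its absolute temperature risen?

P ∝ T⁴ ⇒ T ∝ P^(1/4), so T scales by (53.8)^(1/4) = 2.71.

factor ≈ 2.71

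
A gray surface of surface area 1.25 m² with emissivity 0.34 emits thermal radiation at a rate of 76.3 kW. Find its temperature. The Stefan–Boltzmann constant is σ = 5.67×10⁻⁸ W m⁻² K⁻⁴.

T ≈ 1330 K

From P = εσAT⁴, T = (P / εσA)^(1/4) = (76300 / (0.34 × 5.67×10⁻⁸ × 1.25))^(1/4).
T = (3.17×10^12)^(1/4) = 1330 K.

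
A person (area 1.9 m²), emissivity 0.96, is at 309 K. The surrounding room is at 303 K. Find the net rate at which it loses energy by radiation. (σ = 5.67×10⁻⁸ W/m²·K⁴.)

Q ≈ 71.1 W

Q = εσA(T⁴ − T_s⁴). T⁴ − T_s⁴ = (309)⁴ − (303)⁴ = 9.12×10^9 − 8.43×10^9 = 6.88×10^8 K⁴.
Q = 0.96 × 5.67×10⁻⁸ × 1.90 × 6.88×10^8 = 71.1 W.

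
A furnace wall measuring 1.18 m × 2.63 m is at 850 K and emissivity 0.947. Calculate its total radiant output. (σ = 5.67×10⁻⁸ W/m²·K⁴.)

A = 1.18 × 2.63 = 3.10 m².
Stefan–Boltzmann: P = εσAT⁴ = 0.947 × 5.67×10⁻⁸ × 3.10 × (850)⁴ = 0.947 × 5.67×10⁻⁸ × 3.10 × 5.22×10^11.
P = 87000 W.

P ≈ 87000 W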